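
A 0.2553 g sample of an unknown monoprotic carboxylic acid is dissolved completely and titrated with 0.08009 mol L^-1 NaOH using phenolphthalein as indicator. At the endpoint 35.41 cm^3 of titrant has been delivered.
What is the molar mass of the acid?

n(NaOH) = 0.03541 L × 0.08009 mol/L = 2.836 × 10^-3 mol
n(HA) = 2.836 × 10^-3 mol (1:1 ratio)
M = m / n = 0.2553 g / 2.836 × 10^-3 mol = 90.02 g/mol

90.02 g/mol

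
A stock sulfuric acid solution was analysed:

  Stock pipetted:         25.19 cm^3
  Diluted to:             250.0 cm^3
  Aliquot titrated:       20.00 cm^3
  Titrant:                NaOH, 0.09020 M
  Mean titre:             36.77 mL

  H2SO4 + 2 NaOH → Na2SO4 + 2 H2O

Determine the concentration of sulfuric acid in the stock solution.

0.8229 M

n(NaOH) = 0.03677 × 0.09020 = 3.317 × 10^-3 mol
From the 1:2 ratio, n(H2SO4) in the aliquot = 1/2 × 3.317 × 10^-3 = 1.658 × 10^-3 mol
[H2SO4]_dilute = 1.658 × 10^-3 / 0.02000 = 0.08292 mol/L
Dilution factor = 250.0 / 25.19 = 9.925
[H2SO4]_stock = 0.08292 × 9.925 = 0.8229 mol/L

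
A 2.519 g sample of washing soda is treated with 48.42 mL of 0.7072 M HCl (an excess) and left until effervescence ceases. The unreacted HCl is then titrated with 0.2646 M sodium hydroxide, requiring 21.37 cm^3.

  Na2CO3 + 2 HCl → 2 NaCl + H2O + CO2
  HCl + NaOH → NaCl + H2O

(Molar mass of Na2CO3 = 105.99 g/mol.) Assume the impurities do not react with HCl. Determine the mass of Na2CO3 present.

1.515 g

n(HCl) added = 0.04842 × 0.7072 = 0.03424 mol
n(NaOH) used in back-titration = 0.02137 × 0.2646 = 5.655 × 10^-3 mol
n(HCl) left over = 5.655 × 10^-3 mol (1:1 ratio)
n(HCl) consumed by analyte = 0.03424 − 5.655 × 10^-3 = 0.02859 mol
From the 1:2 ratio, n(Na2CO3) = 1/2 × 0.02859 = 0.01429 mol
mass of Na2CO3 = 0.01429 × 105.99 = 1.515 g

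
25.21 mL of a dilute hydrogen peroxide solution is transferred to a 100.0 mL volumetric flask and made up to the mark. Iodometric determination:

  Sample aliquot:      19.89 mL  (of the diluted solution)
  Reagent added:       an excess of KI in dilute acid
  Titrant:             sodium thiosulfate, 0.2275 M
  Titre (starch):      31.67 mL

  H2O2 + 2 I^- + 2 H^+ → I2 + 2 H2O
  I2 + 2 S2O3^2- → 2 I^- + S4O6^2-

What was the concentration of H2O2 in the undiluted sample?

n(S2O3^2-) = 0.03167 × 0.2275 = 7.205 × 10^-3 mol
n(I2) = n(S2O3^2-)/2 = 3.602 × 10^-3 mol
n(H2O2) in the aliquot = 3.602 × 10^-3 mol (1:1 ratio)
[H2O2]_dilute = 3.602 × 10^-3 / 0.01989 = 0.1811 mol/L
[H2O2]_original = 0.1811 × 100.0/25.21 = 0.7184 mol/L

0.7184 M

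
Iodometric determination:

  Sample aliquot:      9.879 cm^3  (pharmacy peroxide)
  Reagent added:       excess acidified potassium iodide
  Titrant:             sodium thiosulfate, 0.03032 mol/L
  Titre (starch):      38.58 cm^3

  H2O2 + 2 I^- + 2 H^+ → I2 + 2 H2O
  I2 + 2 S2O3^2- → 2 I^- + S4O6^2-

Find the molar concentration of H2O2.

n(S2O3^2-) = 0.03858 × 0.03032 = 1.170 × 10^-3 mol
n(I2) = n(S2O3^2-)/2 = 5.849 × 10^-4 mol
n(H2O2) in the aliquot = 5.849 × 10^-4 mol (1:1 ratio)
[H2O2] = 5.849 × 10^-4 / 0.009879 = 0.05920 mol/L

0.05920 mol/L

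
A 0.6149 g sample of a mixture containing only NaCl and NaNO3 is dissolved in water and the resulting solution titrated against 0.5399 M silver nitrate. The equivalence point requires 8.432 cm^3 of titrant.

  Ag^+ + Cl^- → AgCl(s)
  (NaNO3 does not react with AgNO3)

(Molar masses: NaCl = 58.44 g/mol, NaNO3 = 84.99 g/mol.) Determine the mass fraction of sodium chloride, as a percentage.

n(AgNO3) = 0.008432 × 0.5399 = 4.552 × 10^-3 mol
Let x = n(NaCl), y = n(NaNO3).
Titrant: 1x = 4.552 × 10^-3;  mass: 58.44x + 84.99y = 0.6149
Solving, x = 4.552 × 10^-3 mol, y = 4.105 × 10^-3 mol
mass of NaCl = 4.552 × 10^-3 × 58.44 = 0.2660 g
% NaCl = 0.2660 / 0.6149 × 100 = 43.27 %

43.27 %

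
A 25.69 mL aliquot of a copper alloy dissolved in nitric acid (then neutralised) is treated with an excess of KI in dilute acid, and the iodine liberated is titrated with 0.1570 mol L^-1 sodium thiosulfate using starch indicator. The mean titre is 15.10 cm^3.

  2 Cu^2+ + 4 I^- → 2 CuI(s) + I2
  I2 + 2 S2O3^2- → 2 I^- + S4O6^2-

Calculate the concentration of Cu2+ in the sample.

0.09228 mol/L

n(S2O3^2-) = 0.01510 × 0.1570 = 2.371 × 10^-3 mol
n(I2) = n(S2O3^2-)/2 = 1.185 × 10^-3 mol
From the 2:1 ratio, n(Cu2+) in the aliquot = 2/1 × 1.185 × 10^-3 = 2.371 × 10^-3 mol
[Cu2+] = 2.371 × 10^-3 / 0.02569 = 0.09228 mol/L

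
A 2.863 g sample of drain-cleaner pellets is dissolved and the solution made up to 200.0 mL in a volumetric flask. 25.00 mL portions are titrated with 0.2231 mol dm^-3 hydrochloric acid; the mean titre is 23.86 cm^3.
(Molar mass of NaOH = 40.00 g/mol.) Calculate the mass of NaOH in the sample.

NaOH + HCl → NaCl + H2O
n(HCl) per titration = 0.02386 × 0.2231 = 5.323 × 10^-3 mol
n(NaOH) in each aliquot = 5.323 × 10^-3 mol (1:1 ratio)
n(NaOH) in the whole flask = 5.323 × 10^-3 × 200.0/25.00 = 0.04259 mol
mass of NaOH = 0.04259 × 40.00 = 1.703 g

1.703 g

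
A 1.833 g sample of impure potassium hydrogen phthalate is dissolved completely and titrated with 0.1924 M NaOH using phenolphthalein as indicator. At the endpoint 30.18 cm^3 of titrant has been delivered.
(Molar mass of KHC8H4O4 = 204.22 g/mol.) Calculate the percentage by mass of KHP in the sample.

64.69 %

KHC8H4O4 + NaOH → KNaC8H4O4 + H2O
n(NaOH) = 0.03018 L × 0.1924 mol/L = 5.807 × 10^-3 mol
n(KHC8H4O4) = 5.807 × 10^-3 mol (1:1 ratio)
mass of KHC8H4O4 = 5.807 × 10^-3 × 204.22 g/mol = 1.186 g
% KHC8H4O4 = 1.186 / 1.833 × 100 = 64.69 %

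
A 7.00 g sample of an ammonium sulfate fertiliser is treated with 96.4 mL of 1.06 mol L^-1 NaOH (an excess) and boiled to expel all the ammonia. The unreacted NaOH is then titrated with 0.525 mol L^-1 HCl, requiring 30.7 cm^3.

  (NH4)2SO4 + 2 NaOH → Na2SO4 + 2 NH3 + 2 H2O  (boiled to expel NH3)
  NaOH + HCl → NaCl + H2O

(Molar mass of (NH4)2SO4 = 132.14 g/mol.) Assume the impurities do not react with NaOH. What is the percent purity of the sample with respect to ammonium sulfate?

81.2 %

n(NaOH) added = 0.0964 × 1.06 = 0.102 mol
n(HCl) used in back-titration = 0.0307 × 0.525 = 0.0161 mol
n(NaOH) left over = 0.0161 mol (1:1 ratio)
n(NaOH) consumed by analyte = 0.102 − 0.0161 = 0.0861 mol
From the 1:2 ratio, n((NH4)2SO4) = 1/2 × 0.0861 = 0.0430 mol
mass of (NH4)2SO4 = 0.0430 × 132.14 = 5.69 g
% (NH4)2SO4 = 5.69 / 7.00 × 100 = 81.2 %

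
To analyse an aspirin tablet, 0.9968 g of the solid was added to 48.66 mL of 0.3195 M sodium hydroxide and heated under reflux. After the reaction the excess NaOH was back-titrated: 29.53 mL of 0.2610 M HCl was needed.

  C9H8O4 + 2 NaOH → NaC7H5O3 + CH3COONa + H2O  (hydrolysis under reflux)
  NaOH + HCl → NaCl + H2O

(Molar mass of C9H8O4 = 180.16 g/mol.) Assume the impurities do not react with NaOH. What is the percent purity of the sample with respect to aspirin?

n(NaOH) added = 0.04866 × 0.3195 = 0.01555 mol
n(HCl) used in back-titration = 0.02953 × 0.2610 = 7.707 × 10^-3 mol
n(NaOH) left over = 7.707 × 10^-3 mol (1:1 ratio)
n(NaOH) consumed by analyte = 0.01555 − 7.707 × 10^-3 = 7.840 × 10^-3 mol
From the 1:2 ratio, n(C9H8O4) = 1/2 × 7.840 × 10^-3 = 3.920 × 10^-3 mol
mass of C9H8O4 = 3.920 × 10^-3 × 180.16 = 0.7062 g
% C9H8O4 = 0.7062 / 0.9968 × 100 = 70.85 %

70.85 %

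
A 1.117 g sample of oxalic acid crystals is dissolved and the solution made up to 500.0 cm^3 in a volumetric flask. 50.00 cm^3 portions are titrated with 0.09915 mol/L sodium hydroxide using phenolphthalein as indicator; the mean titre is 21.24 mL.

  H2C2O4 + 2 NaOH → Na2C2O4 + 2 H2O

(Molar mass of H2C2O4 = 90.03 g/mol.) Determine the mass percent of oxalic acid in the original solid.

n(NaOH) per titration = 0.02124 × 0.09915 = 2.106 × 10^-3 mol
From the 1:2 ratio, n(H2C2O4) in each aliquot = 1/2 × 2.106 × 10^-3 = 1.053 × 10^-3 mol
n(H2C2O4) in the whole flask = 1.053 × 10^-3 × 500.0/50.00 = 0.01053 mol
mass of H2C2O4 = 0.01053 × 90.03 = 0.9480 g
% H2C2O4 = 0.9480 / 1.117 × 100 = 84.87 %

84.87 %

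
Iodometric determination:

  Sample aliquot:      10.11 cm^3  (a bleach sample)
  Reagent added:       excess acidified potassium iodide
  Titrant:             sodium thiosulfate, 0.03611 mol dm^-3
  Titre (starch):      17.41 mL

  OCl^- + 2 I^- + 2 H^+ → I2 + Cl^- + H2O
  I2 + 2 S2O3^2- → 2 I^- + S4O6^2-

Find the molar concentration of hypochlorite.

0.03109 mol/L

n(S2O3^2-) = 0.01741 × 0.03611 = 6.287 × 10^-4 mol
n(I2) = n(S2O3^2-)/2 = 3.143 × 10^-4 mol
n(OCl^-) in the aliquot = 3.143 × 10^-4 mol (1:1 ratio)
[OCl^-] = 3.143 × 10^-4 / 0.01011 = 0.03109 mol/L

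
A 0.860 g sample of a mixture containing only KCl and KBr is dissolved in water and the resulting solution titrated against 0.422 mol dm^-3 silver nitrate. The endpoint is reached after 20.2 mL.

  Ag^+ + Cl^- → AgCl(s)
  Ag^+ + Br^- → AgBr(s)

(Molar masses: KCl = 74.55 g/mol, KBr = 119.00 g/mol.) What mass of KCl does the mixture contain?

n(AgNO3) = 0.0202 × 0.422 = 8.52 × 10^-3 mol
Let x = n(KCl), y = n(KBr).
Titrant: 1x + 1y = 8.52 × 10^-3;  mass: 74.55x + 119.00y = 0.860
Solving, x = 3.47 × 10^-3 mol, y = 5.05 × 10^-3 mol
mass of KCl = 3.47 × 10^-3 × 74.55 = 0.259 g

0.259 g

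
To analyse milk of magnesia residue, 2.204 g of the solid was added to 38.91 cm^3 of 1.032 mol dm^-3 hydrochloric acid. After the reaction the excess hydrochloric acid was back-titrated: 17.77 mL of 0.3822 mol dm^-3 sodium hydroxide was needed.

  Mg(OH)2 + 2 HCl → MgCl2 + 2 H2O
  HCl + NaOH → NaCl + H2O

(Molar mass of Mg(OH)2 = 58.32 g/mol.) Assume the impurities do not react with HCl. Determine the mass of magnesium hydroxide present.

0.9729 g

n(HCl) added = 0.03891 × 1.032 = 0.04016 mol
n(NaOH) used in back-titration = 0.01777 × 0.3822 = 6.792 × 10^-3 mol
n(HCl) left over = 6.792 × 10^-3 mol (1:1 ratio)
n(HCl) consumed by analyte = 0.04016 − 6.792 × 10^-3 = 0.03336 mol
From the 1:2 ratio, n(Mg(OH)2) = 1/2 × 0.03336 = 0.01668 mol
mass of Mg(OH)2 = 0.01668 × 58.32 = 0.9729 g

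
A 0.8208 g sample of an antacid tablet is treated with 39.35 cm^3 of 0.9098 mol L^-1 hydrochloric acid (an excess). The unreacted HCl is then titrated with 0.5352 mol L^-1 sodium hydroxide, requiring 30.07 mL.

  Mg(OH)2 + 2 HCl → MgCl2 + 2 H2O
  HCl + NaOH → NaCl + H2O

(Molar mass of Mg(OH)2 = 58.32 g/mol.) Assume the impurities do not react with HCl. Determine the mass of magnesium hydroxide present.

n(HCl) added = 0.03935 × 0.9098 = 0.03580 mol
n(NaOH) used in back-titration = 0.03007 × 0.5352 = 0.01609 mol
n(HCl) left over = 0.01609 mol (1:1 ratio)
n(HCl) consumed by analyte = 0.03580 − 0.01609 = 0.01971 mol
From the 1:2 ratio, n(Mg(OH)2) = 1/2 × 0.01971 = 9.854 × 10^-3 mol
mass of Mg(OH)2 = 9.854 × 10^-3 × 58.32 = 0.5747 g

0.5747 g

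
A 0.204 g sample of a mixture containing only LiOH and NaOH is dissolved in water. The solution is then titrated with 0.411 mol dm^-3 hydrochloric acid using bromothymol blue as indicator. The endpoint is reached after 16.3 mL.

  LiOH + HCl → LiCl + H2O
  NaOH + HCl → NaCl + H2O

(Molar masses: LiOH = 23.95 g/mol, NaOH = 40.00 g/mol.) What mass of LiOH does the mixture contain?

n(HCl) = 0.0163 × 0.411 = 6.70 × 10^-3 mol
Let x = n(LiOH), y = n(NaOH).
Titrant: 1x + 1y = 6.70 × 10^-3;  mass: 23.95x + 40.00y = 0.204
Solving, x = 3.99 × 10^-3 mol, y = 2.71 × 10^-3 mol
mass of LiOH = 3.99 × 10^-3 × 23.95 = 0.0955 g

0.0955 g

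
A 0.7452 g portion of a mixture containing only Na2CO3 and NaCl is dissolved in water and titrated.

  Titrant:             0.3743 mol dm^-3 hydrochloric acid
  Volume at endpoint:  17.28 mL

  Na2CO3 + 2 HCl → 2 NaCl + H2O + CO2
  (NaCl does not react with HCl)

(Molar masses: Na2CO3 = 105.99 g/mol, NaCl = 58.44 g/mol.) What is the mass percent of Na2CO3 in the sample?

n(HCl) = 0.01728 × 0.3743 = 6.468 × 10^-3 mol
Let x = n(Na2CO3), y = n(NaCl).
Titrant: 2x = 6.468 × 10^-3;  mass: 105.99x + 58.44y = 0.7452
Solving, x = 3.234 × 10^-3 mol, y = 6.886 × 10^-3 mol
mass of Na2CO3 = 3.234 × 10^-3 × 105.99 = 0.3428 g
% Na2CO3 = 0.3428 / 0.7452 × 100 = 46.00 %

46.00 %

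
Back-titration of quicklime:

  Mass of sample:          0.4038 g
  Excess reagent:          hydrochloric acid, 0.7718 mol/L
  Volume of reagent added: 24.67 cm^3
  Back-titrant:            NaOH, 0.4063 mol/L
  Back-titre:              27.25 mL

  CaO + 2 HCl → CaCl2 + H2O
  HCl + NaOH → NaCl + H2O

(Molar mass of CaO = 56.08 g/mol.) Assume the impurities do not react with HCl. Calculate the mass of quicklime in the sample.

0.2234 g

n(HCl) added = 0.02467 × 0.7718 = 0.01904 mol
n(NaOH) used in back-titration = 0.02725 × 0.4063 = 0.01107 mol
n(HCl) left over = 0.01107 mol (1:1 ratio)
n(HCl) consumed by analyte = 0.01904 − 0.01107 = 7.969 × 10^-3 mol
From the 1:2 ratio, n(CaO) = 1/2 × 7.969 × 10^-3 = 3.984 × 10^-3 mol
mass of CaO = 3.984 × 10^-3 × 56.08 = 0.2234 g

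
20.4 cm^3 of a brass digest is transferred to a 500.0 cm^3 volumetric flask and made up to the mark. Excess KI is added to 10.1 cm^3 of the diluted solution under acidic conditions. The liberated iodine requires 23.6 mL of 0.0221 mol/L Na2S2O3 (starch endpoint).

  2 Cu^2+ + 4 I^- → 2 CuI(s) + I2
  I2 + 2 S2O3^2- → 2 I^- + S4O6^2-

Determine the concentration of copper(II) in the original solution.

1.27 mol/L

n(S2O3^2-) = 0.0236 × 0.0221 = 5.22 × 10^-4 mol
n(I2) = n(S2O3^2-)/2 = 2.61 × 10^-4 mol
From the 2:1 ratio, n(Cu2+) in the aliquot = 2/1 × 2.61 × 10^-4 = 5.22 × 10^-4 mol
[Cu2+]_dilute = 5.22 × 10^-4 / 0.0101 = 0.0516 mol/L
[Cu2+]_original = 0.0516 × 500.0/20.4 = 1.27 mol/L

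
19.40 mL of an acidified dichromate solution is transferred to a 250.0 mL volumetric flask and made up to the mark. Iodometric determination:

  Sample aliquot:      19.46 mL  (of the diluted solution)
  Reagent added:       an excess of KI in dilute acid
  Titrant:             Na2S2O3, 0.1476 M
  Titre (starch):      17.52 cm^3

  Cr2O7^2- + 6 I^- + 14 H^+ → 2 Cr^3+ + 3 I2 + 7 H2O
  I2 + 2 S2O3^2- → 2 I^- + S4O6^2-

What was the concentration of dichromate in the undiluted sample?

n(S2O3^2-) = 0.01752 × 0.1476 = 2.586 × 10^-3 mol
n(I2) = n(S2O3^2-)/2 = 1.293 × 10^-3 mol
From the 1:3 ratio, n(Cr2O7^2-) in the aliquot = 1/3 × 1.293 × 10^-3 = 4.310 × 10^-4 mol
[Cr2O7^2-]_dilute = 4.310 × 10^-4 / 0.01946 = 0.02215 mol/L
[Cr2O7^2-]_original = 0.02215 × 250.0/19.40 = 0.2854 mol/L

0.2854 M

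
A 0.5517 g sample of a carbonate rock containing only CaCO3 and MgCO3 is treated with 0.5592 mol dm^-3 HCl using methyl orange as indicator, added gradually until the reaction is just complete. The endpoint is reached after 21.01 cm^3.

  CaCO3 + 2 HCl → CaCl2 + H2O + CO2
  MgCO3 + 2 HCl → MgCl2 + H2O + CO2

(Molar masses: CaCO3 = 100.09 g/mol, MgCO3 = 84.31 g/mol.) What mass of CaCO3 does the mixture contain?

n(HCl) = 0.02101 × 0.5592 = 0.01175 mol
Let x = n(CaCO3), y = n(MgCO3).
Titrant: 2x + 2y = 0.01175;  mass: 100.09x + 84.31y = 0.5517
Solving, x = 3.576 × 10^-3 mol, y = 2.298 × 10^-3 mol
mass of CaCO3 = 3.576 × 10^-3 × 100.09 = 0.3579 g

0.3579 g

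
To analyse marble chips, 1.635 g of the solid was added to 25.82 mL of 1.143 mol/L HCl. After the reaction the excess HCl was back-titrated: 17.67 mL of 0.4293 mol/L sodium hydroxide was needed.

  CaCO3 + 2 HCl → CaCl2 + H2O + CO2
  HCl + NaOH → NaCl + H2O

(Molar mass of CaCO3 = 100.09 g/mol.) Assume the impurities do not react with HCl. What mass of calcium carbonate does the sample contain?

n(HCl) added = 0.02582 × 1.143 = 0.02951 mol
n(NaOH) used in back-titration = 0.01767 × 0.4293 = 7.586 × 10^-3 mol
n(HCl) left over = 7.586 × 10^-3 mol (1:1 ratio)
n(HCl) consumed by analyte = 0.02951 − 7.586 × 10^-3 = 0.02193 mol
From the 1:2 ratio, n(CaCO3) = 1/2 × 0.02193 = 0.01096 mol
mass of CaCO3 = 0.01096 × 100.09 = 1.097 g

1.097 g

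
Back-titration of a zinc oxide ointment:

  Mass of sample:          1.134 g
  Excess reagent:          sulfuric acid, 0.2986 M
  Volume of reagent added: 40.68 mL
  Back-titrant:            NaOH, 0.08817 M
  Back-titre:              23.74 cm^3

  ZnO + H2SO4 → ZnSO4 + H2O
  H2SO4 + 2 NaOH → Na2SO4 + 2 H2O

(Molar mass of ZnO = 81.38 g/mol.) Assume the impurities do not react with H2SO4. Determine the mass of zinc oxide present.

n(H2SO4) added = 0.04068 × 0.2986 = 0.01215 mol
n(NaOH) used in back-titration = 0.02374 × 0.08817 = 2.093 × 10^-3 mol
From the 1:2 ratio, n(H2SO4) left over = 1/2 × 2.093 × 10^-3 = 1.047 × 10^-3 mol
n(H2SO4) consumed by analyte = 0.01215 − 1.047 × 10^-3 = 0.01110 mol
n(ZnO) = 0.01110 mol (1:1 ratio)
mass of ZnO = 0.01110 × 81.38 = 0.9034 g

0.9034 g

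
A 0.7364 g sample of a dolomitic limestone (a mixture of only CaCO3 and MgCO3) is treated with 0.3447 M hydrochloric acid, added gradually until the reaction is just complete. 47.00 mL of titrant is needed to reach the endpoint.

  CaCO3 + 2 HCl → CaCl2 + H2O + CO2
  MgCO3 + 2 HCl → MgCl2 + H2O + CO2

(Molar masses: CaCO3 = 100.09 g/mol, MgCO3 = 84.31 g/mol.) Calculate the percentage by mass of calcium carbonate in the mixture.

n(HCl) = 0.04700 × 0.3447 = 0.01620 mol
Let x = n(CaCO3), y = n(MgCO3).
Titrant: 2x + 2y = 0.01620;  mass: 100.09x + 84.31y = 0.7364
Solving, x = 3.387 × 10^-3 mol, y = 4.713 × 10^-3 mol
mass of CaCO3 = 3.387 × 10^-3 × 100.09 = 0.3390 g
% CaCO3 = 0.3390 / 0.7364 × 100 = 46.04 %

46.04 %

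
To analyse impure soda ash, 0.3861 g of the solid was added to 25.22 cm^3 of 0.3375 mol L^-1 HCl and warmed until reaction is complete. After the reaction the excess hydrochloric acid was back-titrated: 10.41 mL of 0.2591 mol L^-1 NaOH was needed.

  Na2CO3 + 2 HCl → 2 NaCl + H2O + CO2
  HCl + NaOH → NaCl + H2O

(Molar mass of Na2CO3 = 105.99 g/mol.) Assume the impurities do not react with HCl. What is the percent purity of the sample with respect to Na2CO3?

79.81 %

n(HCl) added = 0.02522 × 0.3375 = 8.512 × 10^-3 mol
n(NaOH) used in back-titration = 0.01041 × 0.2591 = 2.697 × 10^-3 mol
n(HCl) left over = 2.697 × 10^-3 mol (1:1 ratio)
n(HCl) consumed by analyte = 8.512 × 10^-3 − 2.697 × 10^-3 = 5.815 × 10^-3 mol
From the 1:2 ratio, n(Na2CO3) = 1/2 × 5.815 × 10^-3 = 2.907 × 10^-3 mol
mass of Na2CO3 = 2.907 × 10^-3 × 105.99 = 0.3081 g
% Na2CO3 = 0.3081 / 0.3861 × 100 = 79.81 %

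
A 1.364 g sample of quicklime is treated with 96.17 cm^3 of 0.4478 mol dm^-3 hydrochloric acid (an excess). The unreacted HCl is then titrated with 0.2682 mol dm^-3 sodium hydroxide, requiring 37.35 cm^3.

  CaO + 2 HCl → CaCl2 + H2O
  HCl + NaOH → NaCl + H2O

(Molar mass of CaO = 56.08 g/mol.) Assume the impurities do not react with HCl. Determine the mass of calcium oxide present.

0.9267 g

n(HCl) added = 0.09617 × 0.4478 = 0.04306 mol
n(NaOH) used in back-titration = 0.03735 × 0.2682 = 0.01002 mol
n(HCl) left over = 0.01002 mol (1:1 ratio)
n(HCl) consumed by analyte = 0.04306 − 0.01002 = 0.03305 mol
From the 1:2 ratio, n(CaO) = 1/2 × 0.03305 = 0.01652 mol
mass of CaO = 0.01652 × 56.08 = 0.9267 g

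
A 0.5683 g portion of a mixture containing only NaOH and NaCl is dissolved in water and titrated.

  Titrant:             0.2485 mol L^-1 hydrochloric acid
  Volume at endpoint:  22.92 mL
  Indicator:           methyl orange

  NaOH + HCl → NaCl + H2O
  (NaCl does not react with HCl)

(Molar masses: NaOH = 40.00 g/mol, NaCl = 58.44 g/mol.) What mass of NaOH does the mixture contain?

0.2278 g

n(HCl) = 0.02292 × 0.2485 = 5.696 × 10^-3 mol
Let x = n(NaOH), y = n(NaCl).
Titrant: 1x = 5.696 × 10^-3;  mass: 40.00x + 58.44y = 0.5683
Solving, x = 5.696 × 10^-3 mol, y = 5.826 × 10^-3 mol
mass of NaOH = 5.696 × 10^-3 × 40.00 = 0.2278 g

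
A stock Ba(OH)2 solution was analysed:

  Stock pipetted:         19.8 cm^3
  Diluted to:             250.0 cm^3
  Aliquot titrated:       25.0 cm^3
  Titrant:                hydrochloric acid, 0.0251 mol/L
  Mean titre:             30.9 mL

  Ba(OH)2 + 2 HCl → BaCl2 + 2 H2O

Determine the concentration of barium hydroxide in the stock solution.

0.196 mol/L

n(HCl) = 0.0309 × 0.0251 = 7.76 × 10^-4 mol
From the 1:2 ratio, n(Ba(OH)2) in the aliquot = 1/2 × 7.76 × 10^-4 = 3.88 × 10^-4 mol
[Ba(OH)2]_dilute = 3.88 × 10^-4 / 0.0250 = 0.0155 mol/L
Dilution factor = 250.0 / 19.8 = 12.63
[Ba(OH)2]_stock = 0.0155 × 12.63 = 0.196 mol/L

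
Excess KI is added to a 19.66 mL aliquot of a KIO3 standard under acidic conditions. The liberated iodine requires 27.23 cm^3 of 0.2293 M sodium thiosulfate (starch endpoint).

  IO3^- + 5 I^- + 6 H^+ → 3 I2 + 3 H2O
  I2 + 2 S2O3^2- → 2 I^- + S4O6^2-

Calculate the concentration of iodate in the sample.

n(S2O3^2-) = 0.02723 × 0.2293 = 6.244 × 10^-3 mol
n(I2) = n(S2O3^2-)/2 = 3.122 × 10^-3 mol
From the 1:3 ratio, n(IO3^-) in the aliquot = 1/3 × 3.122 × 10^-3 = 1.041 × 10^-3 mol
[IO3^-] = 1.041 × 10^-3 / 0.01966 = 0.05293 mol/L

0.05293 M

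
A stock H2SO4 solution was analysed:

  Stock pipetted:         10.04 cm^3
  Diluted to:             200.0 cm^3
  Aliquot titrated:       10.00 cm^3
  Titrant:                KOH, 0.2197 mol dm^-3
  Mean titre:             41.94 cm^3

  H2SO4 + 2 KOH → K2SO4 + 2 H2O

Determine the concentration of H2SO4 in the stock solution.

n(KOH) = 0.04194 × 0.2197 = 9.214 × 10^-3 mol
From the 1:2 ratio, n(H2SO4) in the aliquot = 1/2 × 9.214 × 10^-3 = 4.607 × 10^-3 mol
[H2SO4]_dilute = 4.607 × 10^-3 / 0.01000 = 0.4607 mol/L
Dilution factor = 200.0 / 10.04 = 19.92
[H2SO4]_stock = 0.4607 × 19.92 = 9.178 mol/L

9.178 mol/L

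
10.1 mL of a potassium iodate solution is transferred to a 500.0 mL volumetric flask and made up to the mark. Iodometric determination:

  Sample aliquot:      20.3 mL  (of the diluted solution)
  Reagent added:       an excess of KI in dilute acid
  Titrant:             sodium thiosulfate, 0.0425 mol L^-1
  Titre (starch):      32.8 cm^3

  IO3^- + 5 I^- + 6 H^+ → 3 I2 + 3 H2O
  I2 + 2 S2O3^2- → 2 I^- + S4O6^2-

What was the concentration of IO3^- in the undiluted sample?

n(S2O3^2-) = 0.0328 × 0.0425 = 1.39 × 10^-3 mol
n(I2) = n(S2O3^2-)/2 = 6.97 × 10^-4 mol
From the 1:3 ratio, n(IO3^-) in the aliquot = 1/3 × 6.97 × 10^-4 = 2.32 × 10^-4 mol
[IO3^-]_dilute = 2.32 × 10^-4 / 0.0203 = 0.0114 mol/L
[IO3^-]_original = 0.0114 × 500.0/10.1 = 0.567 mol/L

0.567 mol/L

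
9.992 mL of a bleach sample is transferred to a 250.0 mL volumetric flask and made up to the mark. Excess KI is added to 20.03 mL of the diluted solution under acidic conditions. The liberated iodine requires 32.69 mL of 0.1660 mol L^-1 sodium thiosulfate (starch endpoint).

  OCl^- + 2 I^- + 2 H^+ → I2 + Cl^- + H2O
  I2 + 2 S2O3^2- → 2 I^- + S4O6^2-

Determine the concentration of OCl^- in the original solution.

3.389 mol/L

n(S2O3^2-) = 0.03269 × 0.1660 = 5.427 × 10^-3 mol
n(I2) = n(S2O3^2-)/2 = 2.713 × 10^-3 mol
n(OCl^-) in the aliquot = 2.713 × 10^-3 mol (1:1 ratio)
[OCl^-]_dilute = 2.713 × 10^-3 / 0.02003 = 0.1355 mol/L
[OCl^-]_original = 0.1355 × 250.0/9.992 = 3.389 mol/L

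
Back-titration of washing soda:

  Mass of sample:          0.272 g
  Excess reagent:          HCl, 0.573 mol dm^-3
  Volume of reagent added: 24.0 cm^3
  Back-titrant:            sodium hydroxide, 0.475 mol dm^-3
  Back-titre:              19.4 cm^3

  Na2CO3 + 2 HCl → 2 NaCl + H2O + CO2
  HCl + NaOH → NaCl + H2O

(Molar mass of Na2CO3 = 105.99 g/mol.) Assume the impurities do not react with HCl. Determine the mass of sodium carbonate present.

0.240 g

n(HCl) added = 0.0240 × 0.573 = 0.0138 mol
n(NaOH) used in back-titration = 0.0194 × 0.475 = 9.21 × 10^-3 mol
n(HCl) left over = 9.21 × 10^-3 mol (1:1 ratio)
n(HCl) consumed by analyte = 0.0138 − 9.21 × 10^-3 = 4.54 × 10^-3 mol
From the 1:2 ratio, n(Na2CO3) = 1/2 × 4.54 × 10^-3 = 2.27 × 10^-3 mol
mass of Na2CO3 = 2.27 × 10^-3 × 105.99 = 0.240 g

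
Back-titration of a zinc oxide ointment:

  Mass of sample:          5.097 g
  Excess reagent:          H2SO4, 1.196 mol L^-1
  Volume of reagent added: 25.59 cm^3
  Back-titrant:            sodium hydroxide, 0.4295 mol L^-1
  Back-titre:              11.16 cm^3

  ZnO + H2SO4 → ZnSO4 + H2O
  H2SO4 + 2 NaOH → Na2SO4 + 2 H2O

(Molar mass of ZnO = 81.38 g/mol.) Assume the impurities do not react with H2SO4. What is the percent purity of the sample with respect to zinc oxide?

n(H2SO4) added = 0.02559 × 1.196 = 0.03061 mol
n(NaOH) used in back-titration = 0.01116 × 0.4295 = 4.793 × 10^-3 mol
From the 1:2 ratio, n(H2SO4) left over = 1/2 × 4.793 × 10^-3 = 2.397 × 10^-3 mol
n(H2SO4) consumed by analyte = 0.03061 − 2.397 × 10^-3 = 0.02821 mol
n(ZnO) = 0.02821 mol (1:1 ratio)
mass of ZnO = 0.02821 × 81.38 = 2.296 g
% ZnO = 2.296 / 5.097 × 100 = 45.04 %

45.04 %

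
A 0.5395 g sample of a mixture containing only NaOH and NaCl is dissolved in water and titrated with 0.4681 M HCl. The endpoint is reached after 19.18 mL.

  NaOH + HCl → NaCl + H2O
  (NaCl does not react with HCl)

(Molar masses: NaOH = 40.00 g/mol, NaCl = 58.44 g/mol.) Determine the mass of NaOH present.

0.3591 g

n(HCl) = 0.01918 × 0.4681 = 8.978 × 10^-3 mol
Let x = n(NaOH), y = n(NaCl).
Titrant: 1x = 8.978 × 10^-3;  mass: 40.00x + 58.44y = 0.5395
Solving, x = 8.978 × 10^-3 mol, y = 3.086 × 10^-3 mol
mass of NaOH = 8.978 × 10^-3 × 40.00 = 0.3591 g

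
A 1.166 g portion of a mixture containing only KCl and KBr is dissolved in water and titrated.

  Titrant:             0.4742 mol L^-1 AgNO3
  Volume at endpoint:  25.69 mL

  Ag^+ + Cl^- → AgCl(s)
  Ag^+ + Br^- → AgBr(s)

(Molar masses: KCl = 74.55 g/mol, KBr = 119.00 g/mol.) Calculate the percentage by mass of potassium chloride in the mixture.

n(AgNO3) = 0.02569 × 0.4742 = 0.01218 mol
Let x = n(KCl), y = n(KBr).
Titrant: 1x + 1y = 0.01218;  mass: 74.55x + 119.00y = 1.166
Solving, x = 6.382 × 10^-3 mol, y = 5.800 × 10^-3 mol
mass of KCl = 6.382 × 10^-3 × 74.55 = 0.4758 g
% KCl = 0.4758 / 1.166 × 100 = 40.80 %

40.80 %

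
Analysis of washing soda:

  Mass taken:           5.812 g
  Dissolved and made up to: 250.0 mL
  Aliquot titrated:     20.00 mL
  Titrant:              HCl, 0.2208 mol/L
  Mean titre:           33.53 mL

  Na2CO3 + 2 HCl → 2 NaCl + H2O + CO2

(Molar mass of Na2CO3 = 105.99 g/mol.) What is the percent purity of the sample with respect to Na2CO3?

n(HCl) per titration = 0.03353 × 0.2208 = 7.403 × 10^-3 mol
From the 1:2 ratio, n(Na2CO3) in each aliquot = 1/2 × 7.403 × 10^-3 = 3.702 × 10^-3 mol
n(Na2CO3) in the whole flask = 3.702 × 10^-3 × 250.0/20.00 = 0.04627 mol
mass of Na2CO3 = 0.04627 × 105.99 = 4.904 g
% Na2CO3 = 4.904 / 5.812 × 100 = 84.38 %

84.38 %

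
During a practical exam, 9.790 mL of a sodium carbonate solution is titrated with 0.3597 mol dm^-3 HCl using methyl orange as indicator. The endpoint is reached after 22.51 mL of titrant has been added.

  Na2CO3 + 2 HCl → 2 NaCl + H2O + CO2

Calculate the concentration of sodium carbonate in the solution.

0.4135 mol/L

n(HCl) = 0.02251 L × 0.3597 mol/L = 8.097 × 10^-3 mol
From the 1:2 mole ratio, n(Na2CO3) = 1/2 × 8.097 × 10^-3 = 4.048 × 10^-3 mol
[Na2CO3] = 4.048 × 10^-3 mol / 0.009790 L = 0.4135 mol/L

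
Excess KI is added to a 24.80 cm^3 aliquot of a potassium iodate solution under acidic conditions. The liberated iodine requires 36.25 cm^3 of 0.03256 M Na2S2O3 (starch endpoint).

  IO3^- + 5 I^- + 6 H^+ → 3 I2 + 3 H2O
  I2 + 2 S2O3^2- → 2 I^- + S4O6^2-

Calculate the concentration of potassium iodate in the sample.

0.007932 M

n(S2O3^2-) = 0.03625 × 0.03256 = 1.180 × 10^-3 mol
n(I2) = n(S2O3^2-)/2 = 5.901 × 10^-4 mol
From the 1:3 ratio, n(IO3^-) in the aliquot = 1/3 × 5.901 × 10^-4 = 1.967 × 10^-4 mol
[IO3^-] = 1.967 × 10^-4 / 0.02480 = 0.007932 mol/L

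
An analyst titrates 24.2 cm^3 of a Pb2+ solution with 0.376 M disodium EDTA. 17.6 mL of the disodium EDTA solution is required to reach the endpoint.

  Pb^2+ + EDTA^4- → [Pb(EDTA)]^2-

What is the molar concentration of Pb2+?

0.273 M

n(EDTA) = 0.0176 L × 0.376 mol/L = 6.62 × 10^-3 mol
n(Pb2+) = 6.62 × 10^-3 mol (1:1 mole ratio)
[Pb2+] = 6.62 × 10^-3 mol / 0.0242 L = 0.273 mol/L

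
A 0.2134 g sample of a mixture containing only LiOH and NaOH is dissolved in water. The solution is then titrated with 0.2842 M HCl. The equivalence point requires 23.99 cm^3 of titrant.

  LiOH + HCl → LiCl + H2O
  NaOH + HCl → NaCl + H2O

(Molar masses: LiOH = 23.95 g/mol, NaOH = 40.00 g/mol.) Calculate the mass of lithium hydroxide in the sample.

0.08852 g

n(HCl) = 0.02399 × 0.2842 = 6.818 × 10^-3 mol
Let x = n(LiOH), y = n(NaOH).
Titrant: 1x + 1y = 6.818 × 10^-3;  mass: 23.95x + 40.00y = 0.2134
Solving, x = 3.696 × 10^-3 mol, y = 3.122 × 10^-3 mol
mass of LiOH = 3.696 × 10^-3 × 23.95 = 0.08852 g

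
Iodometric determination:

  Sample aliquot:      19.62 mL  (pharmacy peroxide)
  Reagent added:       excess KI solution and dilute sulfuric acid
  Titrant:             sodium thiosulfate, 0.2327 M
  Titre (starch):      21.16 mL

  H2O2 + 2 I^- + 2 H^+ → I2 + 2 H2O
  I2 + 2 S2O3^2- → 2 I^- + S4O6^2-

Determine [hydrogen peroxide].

n(S2O3^2-) = 0.02116 × 0.2327 = 4.924 × 10^-3 mol
n(I2) = n(S2O3^2-)/2 = 2.462 × 10^-3 mol
n(H2O2) in the aliquot = 2.462 × 10^-3 mol (1:1 ratio)
[H2O2] = 2.462 × 10^-3 / 0.01962 = 0.1255 mol/L

0.1255 M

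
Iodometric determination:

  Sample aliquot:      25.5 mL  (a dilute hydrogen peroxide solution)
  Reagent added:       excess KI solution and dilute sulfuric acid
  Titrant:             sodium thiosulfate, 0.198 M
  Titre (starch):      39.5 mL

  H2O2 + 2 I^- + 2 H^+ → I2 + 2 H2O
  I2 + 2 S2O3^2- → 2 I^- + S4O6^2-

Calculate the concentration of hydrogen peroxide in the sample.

n(S2O3^2-) = 0.0395 × 0.198 = 7.82 × 10^-3 mol
n(I2) = n(S2O3^2-)/2 = 3.91 × 10^-3 mol
n(H2O2) in the aliquot = 3.91 × 10^-3 mol (1:1 ratio)
[H2O2] = 3.91 × 10^-3 / 0.0255 = 0.153 mol/L

0.153 M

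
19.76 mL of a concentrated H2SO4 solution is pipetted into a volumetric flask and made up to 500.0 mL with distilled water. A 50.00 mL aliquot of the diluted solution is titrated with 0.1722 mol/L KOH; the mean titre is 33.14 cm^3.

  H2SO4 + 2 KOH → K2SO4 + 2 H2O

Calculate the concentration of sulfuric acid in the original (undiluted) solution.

1.444 mol/L

n(KOH) = 0.03314 × 0.1722 = 5.707 × 10^-3 mol
From the 1:2 ratio, n(H2SO4) in the aliquot = 1/2 × 5.707 × 10^-3 = 2.853 × 10^-3 mol
[H2SO4]_dilute = 2.853 × 10^-3 / 0.05000 = 0.05707 mol/L
Dilution factor = 500.0 / 19.76 = 25.30
[H2SO4]_stock = 0.05707 × 25.30 = 1.444 mol/L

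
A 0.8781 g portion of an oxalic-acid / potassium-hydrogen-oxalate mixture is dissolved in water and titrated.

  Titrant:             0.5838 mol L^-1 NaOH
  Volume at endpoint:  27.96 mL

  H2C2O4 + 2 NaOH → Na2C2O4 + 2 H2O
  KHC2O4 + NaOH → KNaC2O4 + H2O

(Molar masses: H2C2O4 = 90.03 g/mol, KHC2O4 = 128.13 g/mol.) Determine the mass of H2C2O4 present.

n(NaOH) = 0.02796 × 0.5838 = 0.01632 mol
Let x = n(H2C2O4), y = n(KHC2O4).
Titrant: 2x + 1y = 0.01632;  mass: 90.03x + 128.13y = 0.8781
Solving, x = 7.299 × 10^-3 mol, y = 1.724 × 10^-3 mol
mass of H2C2O4 = 7.299 × 10^-3 × 90.03 = 0.6572 g

0.6572 g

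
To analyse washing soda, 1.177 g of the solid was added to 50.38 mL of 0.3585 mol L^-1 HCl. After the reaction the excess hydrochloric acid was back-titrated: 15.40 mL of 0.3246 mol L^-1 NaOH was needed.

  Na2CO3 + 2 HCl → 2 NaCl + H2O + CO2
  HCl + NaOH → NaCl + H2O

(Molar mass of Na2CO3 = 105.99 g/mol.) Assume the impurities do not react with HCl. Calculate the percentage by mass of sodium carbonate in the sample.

n(HCl) added = 0.05038 × 0.3585 = 0.01806 mol
n(NaOH) used in back-titration = 0.01540 × 0.3246 = 4.999 × 10^-3 mol
n(HCl) left over = 4.999 × 10^-3 mol (1:1 ratio)
n(HCl) consumed by analyte = 0.01806 − 4.999 × 10^-3 = 0.01306 mol
From the 1:2 ratio, n(Na2CO3) = 1/2 × 0.01306 = 6.531 × 10^-3 mol
mass of Na2CO3 = 6.531 × 10^-3 × 105.99 = 0.6922 g
% Na2CO3 = 0.6922 / 1.177 × 100 = 58.81 %

58.81 %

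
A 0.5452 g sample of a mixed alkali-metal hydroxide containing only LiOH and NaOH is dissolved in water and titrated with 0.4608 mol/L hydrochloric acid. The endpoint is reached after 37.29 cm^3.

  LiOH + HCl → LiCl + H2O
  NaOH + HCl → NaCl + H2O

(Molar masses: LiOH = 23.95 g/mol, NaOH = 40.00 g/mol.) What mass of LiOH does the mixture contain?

n(HCl) = 0.03729 × 0.4608 = 0.01718 mol
Let x = n(LiOH), y = n(NaOH).
Titrant: 1x + 1y = 0.01718;  mass: 23.95x + 40.00y = 0.5452
Solving, x = 8.855 × 10^-3 mol, y = 8.328 × 10^-3 mol
mass of LiOH = 8.855 × 10^-3 × 23.95 = 0.2121 g

0.2121 g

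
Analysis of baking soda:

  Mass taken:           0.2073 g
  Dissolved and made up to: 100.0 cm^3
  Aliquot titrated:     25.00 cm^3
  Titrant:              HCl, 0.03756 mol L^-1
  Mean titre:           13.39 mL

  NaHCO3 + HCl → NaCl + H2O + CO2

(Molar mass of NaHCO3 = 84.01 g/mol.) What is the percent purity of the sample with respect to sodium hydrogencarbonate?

81.53 %

n(HCl) per titration = 0.01339 × 0.03756 = 5.029 × 10^-4 mol
n(NaHCO3) in each aliquot = 5.029 × 10^-4 mol (1:1 ratio)
n(NaHCO3) in the whole flask = 5.029 × 10^-4 × 100.0/25.00 = 2.012 × 10^-3 mol
mass of NaHCO3 = 2.012 × 10^-3 × 84.01 = 0.1690 g
% NaHCO3 = 0.1690 / 0.2073 × 100 = 81.53 %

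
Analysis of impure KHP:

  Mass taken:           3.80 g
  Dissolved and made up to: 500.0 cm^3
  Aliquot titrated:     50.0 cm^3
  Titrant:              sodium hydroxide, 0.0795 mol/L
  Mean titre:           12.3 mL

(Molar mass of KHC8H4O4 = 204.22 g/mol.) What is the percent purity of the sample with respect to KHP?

52.6 %

KHC8H4O4 + NaOH → KNaC8H4O4 + H2O
n(NaOH) per titration = 0.0123 × 0.0795 = 9.78 × 10^-4 mol
n(KHC8H4O4) in each aliquot = 9.78 × 10^-4 mol (1:1 ratio)
n(KHC8H4O4) in the whole flask = 9.78 × 10^-4 × 500.0/50.0 = 9.78 × 10^-3 mol
mass of KHC8H4O4 = 9.78 × 10^-3 × 204.22 = 2.00 g
% KHC8H4O4 = 2.00 / 3.80 × 100 = 52.6 %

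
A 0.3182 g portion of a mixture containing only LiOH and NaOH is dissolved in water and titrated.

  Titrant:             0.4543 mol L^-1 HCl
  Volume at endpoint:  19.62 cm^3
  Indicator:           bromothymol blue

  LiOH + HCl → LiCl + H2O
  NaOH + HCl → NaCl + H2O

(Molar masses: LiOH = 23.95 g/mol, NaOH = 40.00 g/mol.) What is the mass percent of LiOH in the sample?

n(HCl) = 0.01962 × 0.4543 = 8.913 × 10^-3 mol
Let x = n(LiOH), y = n(NaOH).
Titrant: 1x + 1y = 8.913 × 10^-3;  mass: 23.95x + 40.00y = 0.3182
Solving, x = 2.388 × 10^-3 mol, y = 6.525 × 10^-3 mol
mass of LiOH = 2.388 × 10^-3 × 23.95 = 0.05720 g
% LiOH = 0.05720 / 0.3182 × 100 = 17.98 %

17.98 %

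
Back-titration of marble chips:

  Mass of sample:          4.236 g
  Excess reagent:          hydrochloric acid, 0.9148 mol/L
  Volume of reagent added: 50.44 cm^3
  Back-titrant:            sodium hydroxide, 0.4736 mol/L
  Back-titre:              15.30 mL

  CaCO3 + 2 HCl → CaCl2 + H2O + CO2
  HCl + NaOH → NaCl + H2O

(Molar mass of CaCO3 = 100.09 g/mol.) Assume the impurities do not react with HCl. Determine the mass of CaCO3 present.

n(HCl) added = 0.05044 × 0.9148 = 0.04614 mol
n(NaOH) used in back-titration = 0.01530 × 0.4736 = 7.246 × 10^-3 mol
n(HCl) left over = 7.246 × 10^-3 mol (1:1 ratio)
n(HCl) consumed by analyte = 0.04614 − 7.246 × 10^-3 = 0.03890 mol
From the 1:2 ratio, n(CaCO3) = 1/2 × 0.03890 = 0.01945 mol
mass of CaCO3 = 0.01945 × 100.09 = 1.947 g

1.947 g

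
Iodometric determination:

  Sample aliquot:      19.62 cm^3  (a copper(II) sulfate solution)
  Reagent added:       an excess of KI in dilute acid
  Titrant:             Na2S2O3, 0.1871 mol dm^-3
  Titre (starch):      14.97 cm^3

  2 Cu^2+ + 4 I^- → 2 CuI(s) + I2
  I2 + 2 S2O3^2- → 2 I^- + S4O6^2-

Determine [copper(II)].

0.1428 mol/L

n(S2O3^2-) = 0.01497 × 0.1871 = 2.801 × 10^-3 mol
n(I2) = n(S2O3^2-)/2 = 1.400 × 10^-3 mol
From the 2:1 ratio, n(Cu2+) in the aliquot = 2/1 × 1.400 × 10^-3 = 2.801 × 10^-3 mol
[Cu2+] = 2.801 × 10^-3 / 0.01962 = 0.1428 mol/L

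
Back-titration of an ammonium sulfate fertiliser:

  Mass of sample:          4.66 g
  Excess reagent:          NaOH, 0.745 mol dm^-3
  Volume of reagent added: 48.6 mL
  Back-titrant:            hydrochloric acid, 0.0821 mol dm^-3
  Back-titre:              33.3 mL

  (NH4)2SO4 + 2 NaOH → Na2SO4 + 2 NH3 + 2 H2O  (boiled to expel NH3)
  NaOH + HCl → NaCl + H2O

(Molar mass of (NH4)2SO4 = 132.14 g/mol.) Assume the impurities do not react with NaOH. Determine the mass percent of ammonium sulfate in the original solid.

n(NaOH) added = 0.0486 × 0.745 = 0.0362 mol
n(HCl) used in back-titration = 0.0333 × 0.0821 = 2.73 × 10^-3 mol
n(NaOH) left over = 2.73 × 10^-3 mol (1:1 ratio)
n(NaOH) consumed by analyte = 0.0362 − 2.73 × 10^-3 = 0.0335 mol
From the 1:2 ratio, n((NH4)2SO4) = 1/2 × 0.0335 = 0.0167 mol
mass of (NH4)2SO4 = 0.0167 × 132.14 = 2.21 g
% (NH4)2SO4 = 2.21 / 4.66 × 100 = 47.5 %

47.5 %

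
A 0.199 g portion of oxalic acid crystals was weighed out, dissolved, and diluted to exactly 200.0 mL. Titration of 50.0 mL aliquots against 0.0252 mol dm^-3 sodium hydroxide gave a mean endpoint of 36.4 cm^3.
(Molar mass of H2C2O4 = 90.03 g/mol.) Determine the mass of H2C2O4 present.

0.165 g

H2C2O4 + 2 NaOH → Na2C2O4 + 2 H2O
n(NaOH) per titration = 0.0364 × 0.0252 = 9.17 × 10^-4 mol
From the 1:2 ratio, n(H2C2O4) in each aliquot = 1/2 × 9.17 × 10^-4 = 4.59 × 10^-4 mol
n(H2C2O4) in the whole flask = 4.59 × 10^-4 × 200.0/50.0 = 1.83 × 10^-3 mol
mass of H2C2O4 = 1.83 × 10^-3 × 90.03 = 0.165 g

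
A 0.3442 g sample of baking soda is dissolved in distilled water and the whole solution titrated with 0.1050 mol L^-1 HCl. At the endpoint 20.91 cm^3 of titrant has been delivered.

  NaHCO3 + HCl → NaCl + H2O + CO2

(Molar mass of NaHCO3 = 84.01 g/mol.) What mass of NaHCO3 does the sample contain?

0.1844 g

n(HCl) = 0.02091 L × 0.1050 mol/L = 2.196 × 10^-3 mol
n(NaHCO3) = 2.196 × 10^-3 mol (1:1 ratio)
mass of NaHCO3 = 2.196 × 10^-3 × 84.01 g/mol = 0.1844 g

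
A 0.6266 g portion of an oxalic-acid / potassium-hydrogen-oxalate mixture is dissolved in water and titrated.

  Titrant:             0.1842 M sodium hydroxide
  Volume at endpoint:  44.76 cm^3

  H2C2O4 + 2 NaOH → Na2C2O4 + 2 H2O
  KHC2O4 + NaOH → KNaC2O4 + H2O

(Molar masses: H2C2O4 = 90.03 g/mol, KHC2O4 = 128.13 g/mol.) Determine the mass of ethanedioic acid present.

n(NaOH) = 0.04476 × 0.1842 = 8.245 × 10^-3 mol
Let x = n(H2C2O4), y = n(KHC2O4).
Titrant: 2x + 1y = 8.245 × 10^-3;  mass: 90.03x + 128.13y = 0.6266
Solving, x = 2.586 × 10^-3 mol, y = 3.074 × 10^-3 mol
mass of H2C2O4 = 2.586 × 10^-3 × 90.03 = 0.2328 g

0.2328 g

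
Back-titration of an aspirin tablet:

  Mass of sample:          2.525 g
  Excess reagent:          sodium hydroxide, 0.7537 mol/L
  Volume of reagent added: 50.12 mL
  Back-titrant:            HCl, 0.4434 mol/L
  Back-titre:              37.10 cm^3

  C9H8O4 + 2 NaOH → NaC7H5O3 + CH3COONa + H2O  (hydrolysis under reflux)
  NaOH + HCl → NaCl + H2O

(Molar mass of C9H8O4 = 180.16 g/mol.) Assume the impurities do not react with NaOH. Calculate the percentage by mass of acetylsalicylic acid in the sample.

n(NaOH) added = 0.05012 × 0.7537 = 0.03778 mol
n(HCl) used in back-titration = 0.03710 × 0.4434 = 0.01645 mol
n(NaOH) left over = 0.01645 mol (1:1 ratio)
n(NaOH) consumed by analyte = 0.03778 − 0.01645 = 0.02133 mol
From the 1:2 ratio, n(C9H8O4) = 1/2 × 0.02133 = 0.01066 mol
mass of C9H8O4 = 0.01066 × 180.16 = 1.921 g
% C9H8O4 = 1.921 / 2.525 × 100 = 76.08 %

76.08 %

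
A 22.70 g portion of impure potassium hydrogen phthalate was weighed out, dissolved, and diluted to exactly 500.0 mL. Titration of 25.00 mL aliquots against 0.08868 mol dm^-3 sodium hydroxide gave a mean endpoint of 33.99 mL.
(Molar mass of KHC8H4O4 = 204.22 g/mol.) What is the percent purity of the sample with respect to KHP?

KHC8H4O4 + NaOH → KNaC8H4O4 + H2O
n(NaOH) per titration = 0.03399 × 0.08868 = 3.014 × 10^-3 mol
n(KHC8H4O4) in each aliquot = 3.014 × 10^-3 mol (1:1 ratio)
n(KHC8H4O4) in the whole flask = 3.014 × 10^-3 × 500.0/25.00 = 0.06028 mol
mass of KHC8H4O4 = 0.06028 × 204.22 = 12.31 g
% KHC8H4O4 = 12.31 / 22.70 × 100 = 54.23 %

54.23 %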